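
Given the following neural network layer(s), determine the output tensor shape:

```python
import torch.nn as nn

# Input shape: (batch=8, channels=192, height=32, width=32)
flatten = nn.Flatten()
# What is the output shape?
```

Input: (8, 192, 32, 32) -> Output: (8, 196608)

Answer: (8, 196608)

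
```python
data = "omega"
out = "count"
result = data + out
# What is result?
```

Trace:
`data = "omega"` → data = 'omega'
`out = "count"` → out = 'count'
`result = data + out` → result = 'omegacount'
So result = 'omegacount'

Answer: 'omegacount'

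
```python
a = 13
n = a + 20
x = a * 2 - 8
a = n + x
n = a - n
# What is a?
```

Trace:
`a = 13` → a = 13
`n = a + 20` → n = 33
`x = a * 2 - 8` → x = 18
`a = n + x` → a = 51
`n = a - n` → n = 18
So a = 51

Answer: 51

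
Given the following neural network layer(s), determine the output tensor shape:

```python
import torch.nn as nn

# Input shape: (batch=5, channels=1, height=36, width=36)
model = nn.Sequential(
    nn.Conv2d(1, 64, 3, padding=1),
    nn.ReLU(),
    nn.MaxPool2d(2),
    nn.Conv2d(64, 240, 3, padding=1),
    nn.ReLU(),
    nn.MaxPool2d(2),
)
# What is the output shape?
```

Input: (5, 1, 36, 36) -> after first Conv2d: (5, 64, 36, 36) -> after first MaxPool2d: (5, 64, 18, 18) -> after second Conv2d: (5, 240, 18, 18) -> Output: (5, 240, 9, 9)

Answer: (5, 240, 9, 9)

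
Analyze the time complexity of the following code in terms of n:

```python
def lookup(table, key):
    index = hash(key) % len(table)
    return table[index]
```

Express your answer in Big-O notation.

This is Hash table lookup (average case). Time complexity: O(1).

Answer: O(1)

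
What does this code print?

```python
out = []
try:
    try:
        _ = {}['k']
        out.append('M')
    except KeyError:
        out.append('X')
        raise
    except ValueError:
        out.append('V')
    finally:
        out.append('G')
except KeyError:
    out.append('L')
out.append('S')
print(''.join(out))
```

Execution trace: 'X' (inner except KeyError) → 'G' (inner finally) → 'L' (outer except KeyError) → 'S' (after the try/except). Output: XGLS

Answer: XGLS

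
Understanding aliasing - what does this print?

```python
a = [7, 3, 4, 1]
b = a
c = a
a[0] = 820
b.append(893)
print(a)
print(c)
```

Key concept: multiple aliases.
Step by step:
`a = [7, 3, 4, 1]` → a = [7, 3, 4, 1]
`b = a` → b = [7, 3, 4, 1] (same object as a)
`c = a` → c = [7, 3, 4, 1] (same object as a, b)
`a[0] = 820` → a = [820, 3, 4, 1] (same object as b, c); b = [820, 3, 4, 1] (same object as a, c); c = [820, 3, 4, 1] (same object as a, b)
`b.append(893)` → a = [820, 3, 4, 1, 893] (same object as b, c); b = [820, 3, 4, 1, 893] (same object as a, c); c = [820, 3, 4, 1, 893] (same object as a, b)
`print(a)` → prints [820, 3, 4, 1, 893]
`print(c)` → prints [820, 3, 4, 1, 893]

Answer:
[820, 3, 4, 1, 893]
[820, 3, 4, 1, 893]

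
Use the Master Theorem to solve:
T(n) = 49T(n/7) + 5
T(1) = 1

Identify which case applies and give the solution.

a=49, b=7, f(n)=5. log_7(49) = 2. Since c=0 < 2, Case 1 applies: T(n) = Θ(n^log_b(a)) = O(n^2).

Answer: O(n^2) - Case 1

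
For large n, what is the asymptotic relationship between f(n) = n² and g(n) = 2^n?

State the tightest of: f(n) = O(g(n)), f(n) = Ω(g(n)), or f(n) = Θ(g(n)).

n² vs 2^n: f(n) = O(g(n)) but not Ω(g(n)) — 2^n grows strictly faster than n².

Answer: f(n) = O(g(n)) but not Ω(g(n)) — 2^n grows strictly faster than n².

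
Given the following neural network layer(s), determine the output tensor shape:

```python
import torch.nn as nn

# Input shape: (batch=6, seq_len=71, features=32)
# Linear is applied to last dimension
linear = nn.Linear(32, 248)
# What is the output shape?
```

Input: (6, 71, 32) -> Output: (6, 71, 248)

Answer: (6, 71, 248)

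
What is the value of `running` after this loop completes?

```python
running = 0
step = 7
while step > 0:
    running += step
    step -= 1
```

Sum 7 down to 1
`running` takes the values: 0 → 7 → 13 → 18 → 22 → 25 → 27 → 28

Answer: 28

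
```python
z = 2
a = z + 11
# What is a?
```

Trace:
`z = 2` → z = 2
`a = z + 11` → a = 13
So a = 13

Answer: 13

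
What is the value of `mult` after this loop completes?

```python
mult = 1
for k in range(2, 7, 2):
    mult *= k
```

Product of even numbers 2 to 6
`mult` takes the values: 1 → 2 → 8 → 48

Answer: 48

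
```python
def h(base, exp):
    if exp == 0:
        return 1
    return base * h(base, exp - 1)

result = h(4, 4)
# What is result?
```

h(4, 4) = 4 * 4 * 4 * 4 = 256

Answer: 256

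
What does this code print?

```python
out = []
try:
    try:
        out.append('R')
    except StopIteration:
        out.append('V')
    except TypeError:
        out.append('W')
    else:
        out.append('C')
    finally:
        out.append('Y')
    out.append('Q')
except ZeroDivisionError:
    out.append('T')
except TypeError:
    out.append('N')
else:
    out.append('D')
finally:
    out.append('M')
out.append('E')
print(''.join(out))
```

Execution trace: 'R' (inner try body, no exception) → 'C' (inner else) → 'Y' (inner finally) → 'Q' (try body, no exception) → 'D' (else) → 'M' (finally) → 'E' (after the try/except). Output: RCYQDME

Answer: RCYQDME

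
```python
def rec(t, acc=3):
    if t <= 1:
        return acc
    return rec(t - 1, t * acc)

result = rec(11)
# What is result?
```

Accumulator trace (n, acc): (11, 3) -> (10, 33) -> (9, 330) -> (8, 2970) -> (7, 23760) -> (6, 166320) -> (5, 997920) -> (4, 4989600) -> (3, 19958400) -> (2, 59875200) -> (1, 119750400) -> return 119750400

Answer: 119750400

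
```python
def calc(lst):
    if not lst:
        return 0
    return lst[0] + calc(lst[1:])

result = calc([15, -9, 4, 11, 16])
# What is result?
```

15 + (-9) + 4 + 11 + 16 + 0 = 37

Answer: 37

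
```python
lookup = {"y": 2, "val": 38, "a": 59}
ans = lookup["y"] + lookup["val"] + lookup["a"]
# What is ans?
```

Trace:
`lookup = {"y": 2, "val": 38, "a": 59}` → lookup = {'y': 2, 'val': 38, 'a': 59}
`ans = lookup["y"] + lookup["val"] + lookup["a"]` → ans = 99
So ans = 99

Answer: 99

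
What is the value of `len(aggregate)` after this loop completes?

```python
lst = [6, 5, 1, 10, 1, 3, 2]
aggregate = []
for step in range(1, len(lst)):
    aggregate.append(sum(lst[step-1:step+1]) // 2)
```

Number of 2-element averages
`aggregate` takes the values: [] → [5] → [5, 3] → [5, 3, 5] → [5, 3, 5, 5] → [5, 3, 5, 5, 2] → [5, 3, 5, 5, 2, 2]
So `len(aggregate)` = 6

Answer: 6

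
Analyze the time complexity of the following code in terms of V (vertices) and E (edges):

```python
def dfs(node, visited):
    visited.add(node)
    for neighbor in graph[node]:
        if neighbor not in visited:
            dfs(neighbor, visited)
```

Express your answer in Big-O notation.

This is Depth-first search (recursive). Time complexity: O(V + E).

Answer: O(V + E)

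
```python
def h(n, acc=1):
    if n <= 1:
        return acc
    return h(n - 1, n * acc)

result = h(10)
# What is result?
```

Accumulator trace (n, acc): (10, 1) -> (9, 10) -> (8, 90) -> (7, 720) -> (6, 5040) -> (5, 30240) -> (4, 151200) -> (3, 604800) -> (2, 1814400) -> (1, 3628800) -> return 3628800

Answer: 3628800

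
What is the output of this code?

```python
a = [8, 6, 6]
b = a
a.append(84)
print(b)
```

Key concept: basic list aliasing.
Step by step:
`a = [8, 6, 6]` → a = [8, 6, 6]
`b = a` → b = [8, 6, 6] (same object as a)
`a.append(84)` → a = [8, 6, 6, 84] (same object as b); b = [8, 6, 6, 84] (same object as a)
`print(b)` → prints [8, 6, 6, 84]

Answer: [8, 6, 6, 84]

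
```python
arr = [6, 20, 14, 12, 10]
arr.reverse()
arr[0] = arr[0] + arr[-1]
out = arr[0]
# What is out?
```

Trace:
`arr = [6, 20, 14, 12, 10]` → arr = [6, 20, 14, 12, 10]
`arr.reverse()` → arr = [10, 12, 14, 20, 6]
`arr[0] = arr[0] + arr[-1]` → arr = [16, 12, 14, 20, 6]
`out = arr[0]` → out = 16
So out = 16

Answer: 16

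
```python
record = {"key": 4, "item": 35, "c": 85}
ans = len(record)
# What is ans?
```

Trace:
`record = {"key": 4, "item": 35, "c": 85}` → record = {'key': 4, 'item': 35, 'c': 85}
`ans = len(record)` → ans = 3
So ans = 3

Answer: 3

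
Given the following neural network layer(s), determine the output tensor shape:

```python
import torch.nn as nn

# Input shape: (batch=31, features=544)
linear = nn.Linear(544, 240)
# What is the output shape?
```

Input: (31, 544) -> Output: (31, 240)

Answer: (31, 240)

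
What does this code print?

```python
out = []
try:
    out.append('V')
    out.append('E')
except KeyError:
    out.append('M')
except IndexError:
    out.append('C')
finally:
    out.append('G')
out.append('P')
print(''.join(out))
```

Execution trace: 'V' (try body) → 'E' (try body, no exception) → 'G' (finally) → 'P' (after the try/except). Output: VEGP

Answer: VEGP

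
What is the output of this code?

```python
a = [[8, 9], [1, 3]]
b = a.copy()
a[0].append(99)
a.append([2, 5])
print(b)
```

Key concept: shallow copy with nested lists.
Step by step:
`a = [[8, 9], [1, 3]]` → a = [[8, 9], [1, 3]]
`b = a.copy()` → b = [[8, 9], [1, 3]]
`a[0].append(99)` → a = [[8, 9, 99], [1, 3]]; b = [[8, 9, 99], [1, 3]]
`a.append([2, 5])` → a = [[8, 9, 99], [1, 3], [2, 5]]
`print(b)` → prints [[8, 9, 99], [1, 3]]

Answer: [[8, 9, 99], [1, 3]]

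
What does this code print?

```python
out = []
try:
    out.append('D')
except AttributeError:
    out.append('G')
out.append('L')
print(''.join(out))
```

Execution trace: 'D' (try body, no exception) → 'L' (after the try/except). Output: DL

Answer: DL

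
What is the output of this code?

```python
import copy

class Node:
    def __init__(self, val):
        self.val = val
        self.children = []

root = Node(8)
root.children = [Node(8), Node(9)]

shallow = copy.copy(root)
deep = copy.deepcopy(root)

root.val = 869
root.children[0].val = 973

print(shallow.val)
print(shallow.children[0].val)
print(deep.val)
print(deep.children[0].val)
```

Key concept: deep copy with custom objects.
Step by step:
`root = Node(8)` → root = Node(val=8, children=[])
`root.children = [Node(8), Node(9)]` → root = Node(val=8, children=[Node(val=8, children=[]), Node(val=9, children=[])])
`shallow = copy.copy(root)` → shallow = Node(val=8, children=[Node(val=8, children=[]), Node(val=9, children=[])])
`deep = copy.deepcopy(root)` → deep = Node(val=8, children=[Node(val=8, children=[]), Node(val=9, children=[])])
`root.val = 869` → root = Node(val=869, children=[Node(val=8, children=[]), Node(val=9, children=[])])
`root.children[0].val = 973` → root = Node(val=869, children=[Node(val=973, children=[]), Node(val=9, children=[])]); shallow = Node(val=8, children=[Node(val=973, children=[]), Node(val=9, children=[])])
`print(shallow.val)` → prints 8
`print(shallow.children[0].val)` → prints 973
`print(deep.val)` → prints 8
`print(deep.children[0].val)` → prints 8

Answer:
8
973
8
8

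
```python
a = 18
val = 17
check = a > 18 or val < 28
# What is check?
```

Trace:
`a = 18` → a = 18
`val = 17` → val = 17
`check = a > 18 or val < 28` → check = True
So check = True

Answer: True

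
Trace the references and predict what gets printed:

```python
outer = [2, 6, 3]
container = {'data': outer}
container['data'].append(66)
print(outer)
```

Key concept: dict holds reference to list.
Step by step:
`outer = [2, 6, 3]` → outer = [2, 6, 3]
`container = {'data': outer}` → container = {'data': [2, 6, 3]}
`container['data'].append(66)` → outer = [2, 6, 3, 66]; container = {'data': [2, 6, 3, 66]}
`print(outer)` → prints [2, 6, 3, 66]

Answer: [2, 6, 3, 66]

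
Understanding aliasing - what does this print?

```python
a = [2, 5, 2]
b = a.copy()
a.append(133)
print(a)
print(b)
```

Key concept: list.copy() creates independent copy.
Step by step:
`a = [2, 5, 2]` → a = [2, 5, 2]
`b = a.copy()` → b = [2, 5, 2]
`a.append(133)` → a = [2, 5, 2, 133]
`print(a)` → prints [2, 5, 2, 133]
`print(b)` → prints [2, 5, 2]

Answer:
[2, 5, 2, 133]
[2, 5, 2]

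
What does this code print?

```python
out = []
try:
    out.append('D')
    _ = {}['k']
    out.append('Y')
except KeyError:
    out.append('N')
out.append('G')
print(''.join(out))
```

Execution trace: 'D' (try body) → 'N' (except KeyError) → 'G' (after the try/except). Output: DNG

Answer: DNG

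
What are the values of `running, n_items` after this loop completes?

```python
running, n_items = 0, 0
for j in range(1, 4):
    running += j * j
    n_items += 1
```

Sum of squares and count
`running, n_items` takes the values: (0, 0) → (1, 0) → (1, 1) → (5, 1) → (5, 2) → (14, 2) → (14, 3)

Answer: 14, 3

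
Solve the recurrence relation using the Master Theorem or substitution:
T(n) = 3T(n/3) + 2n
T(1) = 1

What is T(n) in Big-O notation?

By Master Theorem: a=3, b=3, f(n)=2n. Since log_3(3) = 1 and f(n) = Θ(n^1), Case 2 applies. T(n) = O(n log n).

Answer: O(n log n)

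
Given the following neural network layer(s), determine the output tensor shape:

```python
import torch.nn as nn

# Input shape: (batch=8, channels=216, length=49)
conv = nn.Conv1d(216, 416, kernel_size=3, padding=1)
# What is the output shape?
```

Input: (8, 216, 49) -> Output: (8, 416, 49)

Answer: (8, 416, 49)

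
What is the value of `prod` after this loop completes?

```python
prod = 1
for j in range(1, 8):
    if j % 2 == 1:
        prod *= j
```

Product of odd numbers 1 to 7
`prod` takes the values: 1 → 3 → 15 → 105

Answer: 105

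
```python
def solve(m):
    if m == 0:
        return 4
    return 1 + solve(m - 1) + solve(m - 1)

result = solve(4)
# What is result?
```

solve(m) = 1 + 2·solve(m-1), solve(0)=4. Closed form: (4+1)·2^4 - 1 = 79.

Answer: 79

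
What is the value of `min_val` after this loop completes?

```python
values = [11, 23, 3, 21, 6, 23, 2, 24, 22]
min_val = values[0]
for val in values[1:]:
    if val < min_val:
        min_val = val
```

Minimum of [11, 23, 3, 21, 6, 23, 2, 24, 22]
`min_val` takes the values: 11 → 3 → 2

Answer: 2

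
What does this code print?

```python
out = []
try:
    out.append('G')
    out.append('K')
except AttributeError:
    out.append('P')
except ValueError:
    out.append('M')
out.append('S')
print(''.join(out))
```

Execution trace: 'G' (try body) → 'K' (try body, no exception) → 'S' (after the try/except). Output: GKS

Answer: GKS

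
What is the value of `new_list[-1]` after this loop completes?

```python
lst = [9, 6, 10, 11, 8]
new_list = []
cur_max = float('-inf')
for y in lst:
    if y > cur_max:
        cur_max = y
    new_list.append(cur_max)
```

Running max ends at 11
`new_list` takes the values: [] → [9] → [9, 9] → [9, 9, 10] → [9, 9, 10, 11] → [9, 9, 10, 11, 11]
So `new_list[-1]` = 11

Answer: 11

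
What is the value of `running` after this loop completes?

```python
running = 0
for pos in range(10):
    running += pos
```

Sum of 0 to 9 = 45
`running` takes the values: 0 → 1 → 3 → 6 → 10 → 15 → 21 → 28 → 36 → 45

Answer: 45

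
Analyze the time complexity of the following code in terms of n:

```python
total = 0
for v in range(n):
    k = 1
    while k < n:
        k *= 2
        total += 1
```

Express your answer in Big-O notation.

Each loop level contributes: n × log n. Multiplying the contributions gives O(n log n).

Answer: O(n log n)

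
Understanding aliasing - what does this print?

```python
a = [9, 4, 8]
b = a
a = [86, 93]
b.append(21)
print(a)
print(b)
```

Key concept: rebinding vs mutation: a is rebound to a new list, b still points at the original.
Step by step:
`a = [9, 4, 8]` → a = [9, 4, 8]
`b = a` → b = [9, 4, 8] (same object as a)
`a = [86, 93]` → a = [86, 93]
`b.append(21)` → b = [9, 4, 8, 21]
`print(a)` → prints [86, 93]
`print(b)` → prints [9, 4, 8, 21]

Answer:
[86, 93]
[9, 4, 8, 21]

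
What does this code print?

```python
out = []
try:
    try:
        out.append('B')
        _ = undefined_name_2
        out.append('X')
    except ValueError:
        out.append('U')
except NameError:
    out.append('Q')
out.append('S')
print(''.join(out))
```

Execution trace: 'B' (try body) → 'Q' (outer except NameError) → 'S' (after the try/except). Output: BQS

Answer: BQS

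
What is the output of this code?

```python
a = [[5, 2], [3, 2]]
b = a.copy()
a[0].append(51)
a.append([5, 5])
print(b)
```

Key concept: shallow copy with nested lists.
Step by step:
`a = [[5, 2], [3, 2]]` → a = [[5, 2], [3, 2]]
`b = a.copy()` → b = [[5, 2], [3, 2]]
`a[0].append(51)` → a = [[5, 2, 51], [3, 2]]; b = [[5, 2, 51], [3, 2]]
`a.append([5, 5])` → a = [[5, 2, 51], [3, 2], [5, 5]]
`print(b)` → prints [[5, 2, 51], [3, 2]]

Answer: [[5, 2, 51], [3, 2]]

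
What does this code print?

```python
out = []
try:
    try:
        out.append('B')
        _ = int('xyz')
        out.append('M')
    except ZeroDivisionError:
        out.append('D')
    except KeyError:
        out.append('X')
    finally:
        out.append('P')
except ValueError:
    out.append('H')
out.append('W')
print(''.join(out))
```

Execution trace: 'B' (try body) → 'P' (finally) → 'H' (outer except ValueError) → 'W' (after the try/except). Output: BPHW

Answer: BPHW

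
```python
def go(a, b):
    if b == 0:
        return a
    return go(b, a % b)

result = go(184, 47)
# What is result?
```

go(184, 47) -> go(47, 43) -> go(43, 4) -> go(4, 3) -> go(3, 1) -> go(1, 0) -> 1

Answer: 1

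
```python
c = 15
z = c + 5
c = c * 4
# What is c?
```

Trace:
`c = 15` → c = 15
`z = c + 5` → z = 20
`c = c * 4` → c = 60
So c = 60

Answer: 60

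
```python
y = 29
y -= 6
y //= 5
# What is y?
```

Trace:
`y = 29` → y = 29
`y -= 6` → y = 23
`y //= 5` → y = 4
So y = 4

Answer: 4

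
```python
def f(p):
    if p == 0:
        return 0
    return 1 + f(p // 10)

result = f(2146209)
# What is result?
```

Count of digits of 2146209: 7

Answer: 7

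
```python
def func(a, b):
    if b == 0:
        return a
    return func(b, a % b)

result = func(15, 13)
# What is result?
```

func(15, 13) -> func(13, 2) -> func(2, 1) -> func(1, 0) -> 1

Answer: 1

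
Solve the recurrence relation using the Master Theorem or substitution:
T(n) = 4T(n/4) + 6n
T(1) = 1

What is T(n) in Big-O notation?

By Master Theorem: a=4, b=4, f(n)=6n. Since log_4(4) = 1 and f(n) = Θ(n^1), Case 2 applies. T(n) = O(n log n).

Answer: O(n log n)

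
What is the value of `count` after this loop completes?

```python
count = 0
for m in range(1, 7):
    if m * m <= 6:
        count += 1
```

Count numbers where m² ≤ 6
`count` takes the values: 0 → 1 → 2

Answer: 2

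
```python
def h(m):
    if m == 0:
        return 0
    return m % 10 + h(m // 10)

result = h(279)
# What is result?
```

Sum of digits of 279: 9 + 7 + 2 = 18

Answer: 18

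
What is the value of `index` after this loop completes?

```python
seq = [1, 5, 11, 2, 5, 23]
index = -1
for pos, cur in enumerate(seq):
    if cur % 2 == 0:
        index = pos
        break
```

First even number index in [1, 5, 11, 2, 5, 23]
`index` takes the values: -1 → 3

Answer: 3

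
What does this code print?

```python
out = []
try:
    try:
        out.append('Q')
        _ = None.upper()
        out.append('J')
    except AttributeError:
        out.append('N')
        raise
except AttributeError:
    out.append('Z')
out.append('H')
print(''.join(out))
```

Execution trace: 'Q' (inner try body) → 'N' (inner except AttributeError) → 'Z' (outer except AttributeError) → 'H' (after the try/except). Output: QNZH

Answer: QNZH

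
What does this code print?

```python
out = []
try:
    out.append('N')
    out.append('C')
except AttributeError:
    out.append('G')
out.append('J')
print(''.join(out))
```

Execution trace: 'N' (try body) → 'C' (try body, no exception) → 'J' (after the try/except). Output: NCJ

Answer: NCJ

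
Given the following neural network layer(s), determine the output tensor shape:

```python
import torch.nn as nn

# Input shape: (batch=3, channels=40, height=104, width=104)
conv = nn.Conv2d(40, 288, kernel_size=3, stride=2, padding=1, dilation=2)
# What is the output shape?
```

Input: (3, 40, 104, 104) -> Output: (3, 288, 51, 51)

Answer: (3, 288, 51, 51)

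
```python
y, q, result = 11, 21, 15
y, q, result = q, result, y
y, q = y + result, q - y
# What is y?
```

Trace:
`y, q, result = 11, 21, 15` → y = 11; q = 21; result = 15
`y, q, result = q, result, y` → y = 21; q = 15; result = 11
`y, q = y + result, q - y` → y = 32; q = -6
So y = 32

Answer: 32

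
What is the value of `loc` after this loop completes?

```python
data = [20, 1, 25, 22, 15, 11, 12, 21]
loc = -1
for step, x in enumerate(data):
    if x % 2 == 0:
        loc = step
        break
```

First even number index in [20, 1, 25, 22, 15, 11, 12, 21]
`loc` takes the values: -1 → 0

Answer: 0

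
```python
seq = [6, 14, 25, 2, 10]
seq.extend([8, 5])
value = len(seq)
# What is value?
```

Trace:
`seq = [6, 14, 25, 2, 10]` → seq = [6, 14, 25, 2, 10]
`seq.extend([8, 5])` → seq = [6, 14, 25, 2, 10, 8, 5]
`value = len(seq)` → value = 7
So value = 7

Answer: 7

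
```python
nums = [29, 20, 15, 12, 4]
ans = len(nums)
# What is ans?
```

Trace:
`nums = [29, 20, 15, 12, 4]` → nums = [29, 20, 15, 12, 4]
`ans = len(nums)` → ans = 5
So ans = 5

Answer: 5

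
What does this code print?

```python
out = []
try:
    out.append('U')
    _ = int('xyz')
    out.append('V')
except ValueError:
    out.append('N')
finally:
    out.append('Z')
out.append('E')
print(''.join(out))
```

Execution trace: 'U' (try body) → 'N' (except ValueError) → 'Z' (finally) → 'E' (after the try/except). Output: UNZE

Answer: UNZE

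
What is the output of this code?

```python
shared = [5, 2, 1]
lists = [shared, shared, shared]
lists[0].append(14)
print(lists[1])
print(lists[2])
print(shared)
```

Key concept: list of same reference.
Step by step:
`shared = [5, 2, 1]` → shared = [5, 2, 1]
`lists = [shared, shared, shared]` → lists = [[5, 2, 1], [5, 2, 1], [5, 2, 1]]
`lists[0].append(14)` → shared = [5, 2, 1, 14]; lists = [[5, 2, 1, 14], [5, 2, 1, 14], [5, 2, 1, 14]]
`print(lists[1])` → prints [5, 2, 1, 14]
`print(lists[2])` → prints [5, 2, 1, 14]
`print(shared)` → prints [5, 2, 1, 14]

Answer:
[5, 2, 1, 14]
[5, 2, 1, 14]
[5, 2, 1, 14]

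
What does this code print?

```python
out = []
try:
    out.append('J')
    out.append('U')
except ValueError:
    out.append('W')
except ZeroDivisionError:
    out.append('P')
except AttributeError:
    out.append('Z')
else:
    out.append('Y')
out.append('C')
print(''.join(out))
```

Execution trace: 'J' (try body) → 'U' (try body, no exception) → 'Y' (else) → 'C' (after the try/except). Output: JUYC

Answer: JUYC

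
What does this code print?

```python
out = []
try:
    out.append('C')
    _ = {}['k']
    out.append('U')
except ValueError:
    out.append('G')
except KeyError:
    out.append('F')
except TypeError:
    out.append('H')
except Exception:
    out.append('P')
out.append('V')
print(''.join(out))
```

Execution trace: 'C' (try body) → 'F' (except KeyError) → 'V' (after the try/except). Output: CFV

Answer: CFV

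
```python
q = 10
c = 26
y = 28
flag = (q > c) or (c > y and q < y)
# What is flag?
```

Trace:
`q = 10` → q = 10
`c = 26` → c = 26
`y = 28` → y = 28
`flag = (q > c) or (c > y and q < y)` → flag = False
So flag = False

Answer: False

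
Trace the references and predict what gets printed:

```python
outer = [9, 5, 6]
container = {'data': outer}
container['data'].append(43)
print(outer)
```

Key concept: dict holds reference to list.
Step by step:
`outer = [9, 5, 6]` → outer = [9, 5, 6]
`container = {'data': outer}` → container = {'data': [9, 5, 6]}
`container['data'].append(43)` → outer = [9, 5, 6, 43]; container = {'data': [9, 5, 6, 43]}
`print(outer)` → prints [9, 5, 6, 43]

Answer: [9, 5, 6, 43]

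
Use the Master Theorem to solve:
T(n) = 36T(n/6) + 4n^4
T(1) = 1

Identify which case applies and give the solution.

a=36, b=6, f(n)=4n^4. log_6(36) = 2. Since c=4 > 2 and the regularity condition holds (36(n/6)^4 = (36/6^4)n^4 with 36/6^4 < 1), Case 3 applies: T(n) = Θ(f(n)) = O(n^4).

Answer: O(n^4) - Case 3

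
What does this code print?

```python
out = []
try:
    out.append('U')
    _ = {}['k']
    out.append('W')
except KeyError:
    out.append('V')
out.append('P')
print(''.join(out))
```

Execution trace: 'U' (try body) → 'V' (except KeyError) → 'P' (after the try/except). Output: UVP

Answer: UVP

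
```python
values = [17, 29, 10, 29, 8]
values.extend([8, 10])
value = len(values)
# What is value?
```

Trace:
`values = [17, 29, 10, 29, 8]` → values = [17, 29, 10, 29, 8]
`values.extend([8, 10])` → values = [17, 29, 10, 29, 8, 8, 10]
`value = len(values)` → value = 7
So value = 7

Answer: 7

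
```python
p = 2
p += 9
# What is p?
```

Trace:
`p = 2` → p = 2
`p += 9` → p = 11
So p = 11

Answer: 11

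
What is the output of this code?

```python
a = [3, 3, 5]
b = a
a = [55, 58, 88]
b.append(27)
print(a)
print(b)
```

Key concept: rebinding vs mutation: a is rebound to a new list, b still points at the original.
Step by step:
`a = [3, 3, 5]` → a = [3, 3, 5]
`b = a` → b = [3, 3, 5] (same object as a)
`a = [55, 58, 88]` → a = [55, 58, 88]
`b.append(27)` → b = [3, 3, 5, 27]
`print(a)` → prints [55, 58, 88]
`print(b)` → prints [3, 3, 5, 27]

Answer:
[55, 58, 88]
[3, 3, 5, 27]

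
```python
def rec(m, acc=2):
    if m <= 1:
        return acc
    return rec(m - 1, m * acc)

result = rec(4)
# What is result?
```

Accumulator trace (n, acc): (4, 2) -> (3, 8) -> (2, 24) -> (1, 48) -> return 48

Answer: 48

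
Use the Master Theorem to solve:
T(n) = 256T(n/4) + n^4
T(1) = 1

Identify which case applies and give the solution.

a=256, b=4, f(n)=n^4. log_4(256) = 4. Since c=4 = 4, Case 2 applies: T(n) = Θ(n^log_b(a) · log n) = O(n^4 log n).

Answer: O(n^4 log n) - Case 2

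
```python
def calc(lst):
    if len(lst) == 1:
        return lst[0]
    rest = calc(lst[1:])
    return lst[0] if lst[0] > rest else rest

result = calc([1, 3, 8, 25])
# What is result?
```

Recursive max over [1, 3, 8, 25] = 25

Answer: 25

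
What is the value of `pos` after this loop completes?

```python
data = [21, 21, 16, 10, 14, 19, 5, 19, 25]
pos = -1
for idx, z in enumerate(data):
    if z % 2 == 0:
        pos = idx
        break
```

First even number index in [21, 21, 16, 10, 14, 19, 5, 19, 25]
`pos` takes the values: -1 → 2

Answer: 2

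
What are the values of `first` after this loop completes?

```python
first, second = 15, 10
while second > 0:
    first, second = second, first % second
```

GCD of 15 and 10
`first` takes the values: 15 → 10 → 5

Answer: 5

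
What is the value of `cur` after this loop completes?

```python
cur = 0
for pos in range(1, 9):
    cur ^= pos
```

XOR of 1 to 8
`cur` takes the values: 0 → 1 → 3 → 0 → 4 → 1 → 7 → 0 → 8

Answer: 8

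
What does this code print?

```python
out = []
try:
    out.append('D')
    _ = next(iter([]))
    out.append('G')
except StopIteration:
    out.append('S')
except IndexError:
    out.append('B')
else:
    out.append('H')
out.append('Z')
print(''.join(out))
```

Execution trace: 'D' (try body) → 'S' (except StopIteration) → 'Z' (after the try/except). Output: DSZ

Answer: DSZ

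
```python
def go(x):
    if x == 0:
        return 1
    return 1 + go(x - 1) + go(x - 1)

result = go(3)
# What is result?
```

go(x) = 1 + 2·go(x-1), go(0)=1. Closed form: (1+1)·2^3 - 1 = 15.

Answer: 15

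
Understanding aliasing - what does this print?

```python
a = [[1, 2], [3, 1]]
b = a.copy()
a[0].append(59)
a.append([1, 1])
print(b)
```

Key concept: shallow copy with nested lists.
Step by step:
`a = [[1, 2], [3, 1]]` → a = [[1, 2], [3, 1]]
`b = a.copy()` → b = [[1, 2], [3, 1]]
`a[0].append(59)` → a = [[1, 2, 59], [3, 1]]; b = [[1, 2, 59], [3, 1]]
`a.append([1, 1])` → a = [[1, 2, 59], [3, 1], [1, 1]]
`print(b)` → prints [[1, 2, 59], [3, 1]]

Answer: [[1, 2, 59], [3, 1]]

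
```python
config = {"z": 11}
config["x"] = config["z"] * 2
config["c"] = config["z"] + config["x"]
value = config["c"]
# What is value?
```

Trace:
`config = {"z": 11}` → config = {'z': 11}
`config["x"] = config["z"] * 2` → config = {'z': 11, 'x': 22}
`config["c"] = config["z"] + config["x"]` → config = {'z': 11, 'x': 22, 'c': 33}
`value = config["c"]` → value = 33
So value = 33

Answer: 33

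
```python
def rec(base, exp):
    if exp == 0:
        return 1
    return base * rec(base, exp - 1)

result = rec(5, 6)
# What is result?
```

rec(5, 6) = 5 * 5 * 5 * 5 * 5 * 5 = 15625

Answer: 15625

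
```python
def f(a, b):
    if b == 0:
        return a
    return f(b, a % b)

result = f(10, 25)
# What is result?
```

f(10, 25) -> f(25, 10) -> f(10, 5) -> f(5, 0) -> 5

Answer: 5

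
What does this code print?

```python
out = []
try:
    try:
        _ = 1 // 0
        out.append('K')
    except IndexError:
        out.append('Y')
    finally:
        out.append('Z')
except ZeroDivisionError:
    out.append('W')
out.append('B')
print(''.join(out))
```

Execution trace: 'Z' (inner finally) → 'W' (outer except ZeroDivisionError) → 'B' (after the try/except). Output: ZWB

Answer: ZWB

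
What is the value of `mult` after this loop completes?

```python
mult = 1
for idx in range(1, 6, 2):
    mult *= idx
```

Product of 1, 3, 5, ... up to 5
`mult` takes the values: 1 → 3 → 15

Answer: 15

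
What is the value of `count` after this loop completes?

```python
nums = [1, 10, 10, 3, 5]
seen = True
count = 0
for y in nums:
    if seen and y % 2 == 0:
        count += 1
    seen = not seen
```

Count even values at even positions
`count` takes the values: 0 → 1

Answer: 1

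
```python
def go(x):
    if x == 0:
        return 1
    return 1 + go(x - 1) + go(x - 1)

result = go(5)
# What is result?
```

go(x) = 1 + 2·go(x-1), go(0)=1. Closed form: (1+1)·2^5 - 1 = 63.

Answer: 63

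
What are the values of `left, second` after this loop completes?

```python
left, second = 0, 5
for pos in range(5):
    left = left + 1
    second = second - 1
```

left goes 0→5, second goes 5→0
`left, second` takes the values: (0, 5) → (1, 5) → (1, 4) → (2, 4) → (2, 3) → (3, 3) → (3, 2) → (4, 2) → (4, 1) → (5, 1) → (5, 0)

Answer: 5, 0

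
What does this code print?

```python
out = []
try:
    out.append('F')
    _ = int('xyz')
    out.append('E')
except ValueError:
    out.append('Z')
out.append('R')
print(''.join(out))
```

Execution trace: 'F' (try body) → 'Z' (except ValueError) → 'R' (after the try/except). Output: FZR

Answer: FZR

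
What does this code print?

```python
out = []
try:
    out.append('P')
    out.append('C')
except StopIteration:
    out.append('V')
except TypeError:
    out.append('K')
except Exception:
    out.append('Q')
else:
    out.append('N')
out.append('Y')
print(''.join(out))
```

Execution trace: 'P' (try body) → 'C' (try body, no exception) → 'N' (else) → 'Y' (after the try/except). Output: PCNY

Answer: PCNY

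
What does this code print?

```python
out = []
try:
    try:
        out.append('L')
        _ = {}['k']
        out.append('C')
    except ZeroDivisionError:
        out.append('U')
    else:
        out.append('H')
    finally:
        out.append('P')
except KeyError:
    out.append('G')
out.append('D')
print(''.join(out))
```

Execution trace: 'L' (try body) → 'P' (finally) → 'G' (outer except KeyError) → 'D' (after the try/except). Output: LPGD

Answer: LPGD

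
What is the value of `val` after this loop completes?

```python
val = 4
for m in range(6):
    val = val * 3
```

Multiply by 3, 6 times: 4 * 3^6 = 2916
`val` takes the values: 4 → 12 → 36 → 108 → 324 → 972 → 2916

Answer: 2916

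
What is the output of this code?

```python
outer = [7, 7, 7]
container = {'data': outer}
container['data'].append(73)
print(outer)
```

Key concept: dict holds reference to list.
Step by step:
`outer = [7, 7, 7]` → outer = [7, 7, 7]
`container = {'data': outer}` → container = {'data': [7, 7, 7]}
`container['data'].append(73)` → outer = [7, 7, 7, 73]; container = {'data': [7, 7, 7, 73]}
`print(outer)` → prints [7, 7, 7, 73]

Answer: [7, 7, 7, 73]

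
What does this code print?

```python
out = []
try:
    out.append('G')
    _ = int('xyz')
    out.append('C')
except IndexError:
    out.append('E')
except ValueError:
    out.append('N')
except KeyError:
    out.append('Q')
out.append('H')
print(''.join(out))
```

Execution trace: 'G' (try body) → 'N' (except ValueError) → 'H' (after the try/except). Output: GNH

Answer: GNH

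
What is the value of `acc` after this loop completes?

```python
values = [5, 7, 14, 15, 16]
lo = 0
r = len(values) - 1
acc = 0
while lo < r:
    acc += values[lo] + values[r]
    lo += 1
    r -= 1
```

Sum of pairs from ends
`acc` takes the values: 0 → 21 → 43

Answer: 43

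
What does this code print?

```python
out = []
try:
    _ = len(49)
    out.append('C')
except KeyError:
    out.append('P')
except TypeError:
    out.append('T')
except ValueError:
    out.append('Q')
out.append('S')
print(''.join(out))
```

Execution trace: 'T' (except TypeError) → 'S' (after the try/except). Output: TS

Answer: TS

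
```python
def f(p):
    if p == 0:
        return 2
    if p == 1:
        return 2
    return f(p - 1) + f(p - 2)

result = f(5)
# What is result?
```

Build up from base cases: f(0)=2, f(1)=2, f(2)=4, f(3)=6, f(4)=10, f(5)=16

Answer: 16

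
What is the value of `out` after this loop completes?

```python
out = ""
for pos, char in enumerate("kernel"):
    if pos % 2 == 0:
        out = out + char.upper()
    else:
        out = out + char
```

Uppercase even positions in 'kernel'
`out` takes the values: "" → "K" → "Ke" → "KeR" → "KeRn" → "KeRnE" → "KeRnEl"

Answer: "KeRnEl"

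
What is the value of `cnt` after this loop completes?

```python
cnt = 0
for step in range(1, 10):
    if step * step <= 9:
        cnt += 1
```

Count numbers where step² ≤ 9
`cnt` takes the values: 0 → 1 → 2 → 3

Answer: 3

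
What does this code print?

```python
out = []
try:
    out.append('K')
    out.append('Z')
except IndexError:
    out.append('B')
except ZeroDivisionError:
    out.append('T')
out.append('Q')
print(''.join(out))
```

Execution trace: 'K' (try body) → 'Z' (try body, no exception) → 'Q' (after the try/except). Output: KZQ

Answer: KZQ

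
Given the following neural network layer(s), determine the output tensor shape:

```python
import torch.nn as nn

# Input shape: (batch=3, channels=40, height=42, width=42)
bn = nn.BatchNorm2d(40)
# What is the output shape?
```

Input: (3, 40, 42, 42) -> Output: (3, 40, 42, 42)

Answer: (3, 40, 42, 42)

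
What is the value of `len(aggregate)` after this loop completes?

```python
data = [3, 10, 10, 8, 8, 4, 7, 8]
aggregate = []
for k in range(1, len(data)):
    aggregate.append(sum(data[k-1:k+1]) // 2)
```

Number of 2-element averages
`aggregate` takes the values: [] → [6] → [6, 10] → [6, 10, 9] → [6, 10, 9, 8] → [6, 10, 9, 8, 6] → [6, 10, 9, 8, 6, 5] → [6, 10, 9, 8, 6, 5, 7]
So `len(aggregate)` = 7

Answer: 7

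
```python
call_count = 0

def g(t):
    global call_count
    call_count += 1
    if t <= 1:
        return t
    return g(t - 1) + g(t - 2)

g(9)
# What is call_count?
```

Calls(t) = 1 + Calls(t-1) + Calls(t-2); Calls(0)=Calls(1)=1. For t=9 this gives 109.

Answer: 109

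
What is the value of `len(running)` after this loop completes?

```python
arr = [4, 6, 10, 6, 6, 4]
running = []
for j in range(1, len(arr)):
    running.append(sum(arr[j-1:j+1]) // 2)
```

Number of 2-element averages
`running` takes the values: [] → [5] → [5, 8] → [5, 8, 8] → [5, 8, 8, 6] → [5, 8, 8, 6, 5]
So `len(running)` = 5

Answer: 5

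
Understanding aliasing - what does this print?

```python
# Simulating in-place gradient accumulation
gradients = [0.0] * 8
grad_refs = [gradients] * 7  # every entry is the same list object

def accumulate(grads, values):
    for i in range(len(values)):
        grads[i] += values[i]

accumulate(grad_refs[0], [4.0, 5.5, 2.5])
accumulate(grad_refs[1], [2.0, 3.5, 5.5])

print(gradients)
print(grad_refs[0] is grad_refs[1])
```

Key concept: gradient accumulation aliasing.
Step by step:
`gradients = [0.0] * 8` → gradients = [0.0, 0.0, 0.0, 0.0, 0.0, 0.0, 0.0, 0.0]
`grad_refs = [gradients] * 7` → grad_refs = [[0.0, 0.0, 0.0, 0.0, 0.0, 0.0, 0.0, 0.0], [0.0, 0.0, 0.0, 0.0, 0.0, 0.0, 0.0, 0.0], [0.0, 0.0, 0.0, 0.0, 0.0, 0.0, 0.0, 0.0], [0.0, 0.0, 0.0, 0.0, 0.0, 0.0, 0.0, 0.0], [0.0, 0.0, 0.0, 0.0, 0.0, 0.0, 0.0, 0.0], [0.0, 0.0, 0.0, 0.0, 0.0, 0.0, 0.0, 0.0], [0.0, 0.0, 0.0, 0.0, 0.0, 0.0, 0.0, 0.0]]
`accumulate(grad_refs[0], [4.0, 5.5, 2.5])` → gradients = [4.0, 5.5, 2.5, 0.0, 0.0, 0.0, 0.0, 0.0]; grad_refs = [[4.0, 5.5, 2.5, 0.0, 0.0, 0.0, 0.0, 0.0], [4.0, 5.5, 2.5, 0.0, 0.0, 0.0, 0.0, 0.0], [4.0, 5.5, 2.5, 0.0, 0.0, 0.0, 0.0, 0.0], [4.0, 5.5, 2.5, 0.0, 0.0, 0.0, 0.0, 0.0], [4.0, 5.5, 2.5, 0.0, 0.0, 0.0, 0.0, 0.0], [4.0, 5.5, 2.5, 0.0, 0.0, 0.0, 0.0, 0.0], [4.0, 5.5, 2.5, 0.0, 0.0, 0.0, 0.0, 0.0]]
`accumulate(grad_refs[1], [2.0, 3.5, 5.5])` → gradients = [6.0, 9.0, 8.0, 0.0, 0.0, 0.0, 0.0, 0.0]; grad_refs = [[6.0, 9.0, 8.0, 0.0, 0.0, 0.0, 0.0, 0.0], [6.0, 9.0, 8.0, 0.0, 0.0, 0.0, 0.0, 0.0], [6.0, 9.0, 8.0, 0.0, 0.0, 0.0, 0.0, 0.0], [6.0, 9.0, 8.0, 0.0, 0.0, 0.0, 0.0, 0.0], [6.0, 9.0, 8.0, 0.0, 0.0, 0.0, 0.0, 0.0], [6.0, 9.0, 8.0, 0.0, 0.0, 0.0, 0.0, 0.0], [6.0, 9.0, 8.0, 0.0, 0.0, 0.0, 0.0, 0.0]]
`print(gradients)` → prints [6.0, 9.0, 8.0, 0.0, 0.0, 0.0, 0.0, 0.0]
`print(grad_refs[0] is grad_refs[1])` → prints True

Answer:
[6.0, 9.0, 8.0, 0.0, 0.0, 0.0, 0.0, 0.0]
True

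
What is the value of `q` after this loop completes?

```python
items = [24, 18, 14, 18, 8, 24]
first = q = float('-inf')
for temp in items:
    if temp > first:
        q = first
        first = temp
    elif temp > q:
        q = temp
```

Second largest (with repeats) in [24, 18, 14, 18, 8, 24]
`q` takes the values: -inf → 18 → 24

Answer: 24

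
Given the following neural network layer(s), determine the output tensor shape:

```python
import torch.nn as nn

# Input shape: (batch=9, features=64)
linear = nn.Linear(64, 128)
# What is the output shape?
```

Input: (9, 64) -> Output: (9, 128)

Answer: (9, 128)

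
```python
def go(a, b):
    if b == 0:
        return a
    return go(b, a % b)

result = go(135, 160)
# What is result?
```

go(135, 160) -> go(160, 135) -> go(135, 25) -> go(25, 10) -> go(10, 5) -> go(5, 0) -> 5

Answer: 5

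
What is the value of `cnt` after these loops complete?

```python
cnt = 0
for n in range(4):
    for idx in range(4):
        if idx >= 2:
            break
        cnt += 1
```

Inner breaks at 2, outer runs 4 times
`cnt` takes the values: 0 → 1 → 2 → 3 → 4 → 5 → 6 → 7 → 8

Answer: 8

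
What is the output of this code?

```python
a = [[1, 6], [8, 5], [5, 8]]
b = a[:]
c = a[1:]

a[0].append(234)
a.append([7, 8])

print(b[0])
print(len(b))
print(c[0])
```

Key concept: slice with nested mutation.
Step by step:
`a = [[1, 6], [8, 5], [5, 8]]` → a = [[1, 6], [8, 5], [5, 8]]
`b = a[:]` → b = [[1, 6], [8, 5], [5, 8]]
`c = a[1:]` → c = [[8, 5], [5, 8]]
`a[0].append(234)` → a = [[1, 6, 234], [8, 5], [5, 8]]; b = [[1, 6, 234], [8, 5], [5, 8]]
`a.append([7, 8])` → a = [[1, 6, 234], [8, 5], [5, 8], [7, 8]]
`print(b[0])` → prints [1, 6, 234]
`print(len(b))` → prints 3
`print(c[0])` → prints [8, 5]

Answer:
[1, 6, 234]
3
[8, 5]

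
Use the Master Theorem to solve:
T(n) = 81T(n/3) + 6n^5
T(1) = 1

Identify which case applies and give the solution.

a=81, b=3, f(n)=6n^5. log_3(81) = 4. Since c=5 > 4 and the regularity condition holds (81(n/3)^5 = (81/3^5)n^5 with 81/3^5 < 1), Case 3 applies: T(n) = Θ(f(n)) = O(n^5).

Answer: O(n^5) - Case 3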